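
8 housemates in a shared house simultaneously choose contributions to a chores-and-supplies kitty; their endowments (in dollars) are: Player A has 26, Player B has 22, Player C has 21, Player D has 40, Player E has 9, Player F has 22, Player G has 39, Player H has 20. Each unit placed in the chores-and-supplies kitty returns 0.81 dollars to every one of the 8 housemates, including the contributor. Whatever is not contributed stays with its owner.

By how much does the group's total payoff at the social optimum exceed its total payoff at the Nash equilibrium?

The private return per contributed unit is 0.81 < 1 for everyone, so the Nash equilibrium is zero contribution and the group total is Σ E_j = 26 + 22 + 21 + 40 + 9 + 22 + 39 + 20 = 199.
Each contributed unit returns 6.480 to the group, so the social optimum is full contribution by everyone: group total = 6.480 × 199 = 1289.52.
Efficiency loss = (6.480 − 1) × 199 = 1090.52.

1090.52 dollars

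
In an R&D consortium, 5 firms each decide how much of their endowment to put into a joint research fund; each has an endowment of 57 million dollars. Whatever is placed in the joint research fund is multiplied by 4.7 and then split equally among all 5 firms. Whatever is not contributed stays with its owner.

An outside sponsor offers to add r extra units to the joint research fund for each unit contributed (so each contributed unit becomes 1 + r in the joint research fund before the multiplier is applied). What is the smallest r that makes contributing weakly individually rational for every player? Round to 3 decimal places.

0.064

With matching at rate r, one contributed unit becomes (1 + r) in the joint research fund and returns 4.7 × (1 + r) / 5 to the contributor.
Setting this equal to 1: 1 + r = 5/4.7 = 1.0638.
So the minimum matching rate is r = 1.0638 − 1 = 0.064.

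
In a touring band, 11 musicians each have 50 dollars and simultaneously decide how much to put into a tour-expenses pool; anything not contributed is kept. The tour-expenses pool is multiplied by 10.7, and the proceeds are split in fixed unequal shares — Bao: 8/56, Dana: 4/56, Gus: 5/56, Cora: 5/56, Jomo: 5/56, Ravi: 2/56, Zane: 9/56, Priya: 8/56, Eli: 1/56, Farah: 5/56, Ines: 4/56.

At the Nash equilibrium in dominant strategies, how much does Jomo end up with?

193.30 dollars

A player with share s gets back 10.7·s per unit contributed, so full contribution is dominant for anyone with s > 1/10.7 = 0.0935 and zero contribution is dominant for anyone below.
Bao, Zane and Priya clear that bar, contributing 50 each; the remaining 8 contribute 0. Total contributed: 150.
Jomo keeps 50 and receives 10.7 × 150 × 5/56 = 143.30 from the tour-expenses pool, for a payoff of 193.30.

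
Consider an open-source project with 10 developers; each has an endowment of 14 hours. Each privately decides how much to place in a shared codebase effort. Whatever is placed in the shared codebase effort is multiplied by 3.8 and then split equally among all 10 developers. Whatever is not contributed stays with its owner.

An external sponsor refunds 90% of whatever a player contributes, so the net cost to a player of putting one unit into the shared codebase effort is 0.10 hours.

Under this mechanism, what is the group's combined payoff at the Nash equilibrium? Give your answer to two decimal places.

With the mechanism, a contributed unit returns (3.8/10) / 0.10 = 3.8000 per unit of net cost to the contributor — now above 1 — so contributing fully is weakly dominant for every player.
At the Nash equilibrium everyone contributes 14. Group total payoff = 10 × (14 × 0.90 + 3.8 × 14) = 658.00.

658.00 hours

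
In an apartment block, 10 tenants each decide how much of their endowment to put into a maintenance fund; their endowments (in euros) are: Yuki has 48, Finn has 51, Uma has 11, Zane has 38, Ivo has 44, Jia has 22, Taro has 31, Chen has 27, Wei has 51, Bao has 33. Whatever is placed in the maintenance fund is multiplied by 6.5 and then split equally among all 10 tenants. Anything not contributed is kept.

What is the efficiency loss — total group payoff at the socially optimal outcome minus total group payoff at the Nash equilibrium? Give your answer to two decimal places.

1958.00 euros

The private return per contributed unit is 6.5/10 = 0.6500 < 1 for every player regardless of endowment, so the Nash equilibrium is zero contribution and the group total is Σ E_j = 48 + 51 + 11 + 38 + 44 + 22 + 31 + 27 + 51 + 33 = 356.
Each contributed unit returns 6.500 to the group, so the social optimum is full contribution by everyone: group total = 6.500 × 356 = 2314.00.
Efficiency loss = (6.500 − 1) × 356 = 1958.00.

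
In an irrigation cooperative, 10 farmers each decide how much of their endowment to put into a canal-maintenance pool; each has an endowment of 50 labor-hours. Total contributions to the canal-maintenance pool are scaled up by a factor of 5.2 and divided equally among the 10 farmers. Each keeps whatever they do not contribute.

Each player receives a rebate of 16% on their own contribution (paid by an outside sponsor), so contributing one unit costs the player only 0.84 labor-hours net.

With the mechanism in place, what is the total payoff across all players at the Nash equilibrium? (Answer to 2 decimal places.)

With the mechanism, a contributed unit returns (5.2/10) / 0.84 = 0.6190 per unit of net cost — still below 1 — so contributing 0 remains dominant for every player.
At the Nash equilibrium no one contributes; group total payoff = 10 × 50 = 500.

500.00 labor-hours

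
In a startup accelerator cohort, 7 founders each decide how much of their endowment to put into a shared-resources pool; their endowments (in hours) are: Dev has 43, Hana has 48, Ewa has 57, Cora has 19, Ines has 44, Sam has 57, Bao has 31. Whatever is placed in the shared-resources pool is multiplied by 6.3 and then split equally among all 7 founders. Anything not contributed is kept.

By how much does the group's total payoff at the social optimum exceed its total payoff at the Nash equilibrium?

1584.70 hours

The private return per contributed unit is 6.3/7 = 0.9000 < 1 for every player regardless of endowment, so the Nash equilibrium is zero contribution and the group total is Σ E_j = 43 + 48 + 57 + 19 + 44 + 57 + 31 = 299.
Each contributed unit returns 6.300 to the group, so the social optimum is full contribution by everyone: group total = 6.300 × 299 = 1883.70.
Efficiency loss = (6.300 − 1) × 299 = 1584.70.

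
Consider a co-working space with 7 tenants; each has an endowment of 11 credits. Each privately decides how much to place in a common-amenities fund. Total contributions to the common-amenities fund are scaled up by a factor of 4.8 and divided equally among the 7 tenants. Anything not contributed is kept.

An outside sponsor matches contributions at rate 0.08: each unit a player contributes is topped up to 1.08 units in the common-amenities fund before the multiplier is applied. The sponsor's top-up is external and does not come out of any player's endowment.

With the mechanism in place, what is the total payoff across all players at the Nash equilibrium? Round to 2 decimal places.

77.00 credits

The effective private return is 4.8 × 1.08 / 7 = 0.7406, which is still under 1, so the mechanism doesn't change anyone's dominant strategy: zero contribution.
At the Nash equilibrium no one contributes; group total payoff = 7 × 11 = 77.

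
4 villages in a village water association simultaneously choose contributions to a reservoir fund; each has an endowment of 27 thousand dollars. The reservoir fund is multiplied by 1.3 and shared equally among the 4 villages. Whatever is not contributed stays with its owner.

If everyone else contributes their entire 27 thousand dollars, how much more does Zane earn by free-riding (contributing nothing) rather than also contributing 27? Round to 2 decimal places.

Switching from a contribution of 27 to 0 lets Zane keep an extra 27 thousand dollars, but lowers the reservoir fund by 27, which costs Zane their own share of that drop: 1.3/4 × 27 = 8.77.
Net gain = 27 − 8.77 = 18.23. The private return per contributed unit (0.3250) is below 1, so free-riding is indeed the best response regardless of what the others do.

18.23 thousand dollars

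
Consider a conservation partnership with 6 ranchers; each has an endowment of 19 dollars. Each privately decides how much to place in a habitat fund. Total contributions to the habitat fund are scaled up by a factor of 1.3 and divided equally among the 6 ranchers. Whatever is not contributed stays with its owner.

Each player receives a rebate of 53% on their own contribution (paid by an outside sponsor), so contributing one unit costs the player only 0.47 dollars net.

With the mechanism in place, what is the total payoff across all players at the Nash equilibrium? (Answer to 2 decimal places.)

114.00 dollars

The effective private return is (1.3/6) / 0.47 = 0.4610, which is still under 1, so the mechanism doesn't change anyone's dominant strategy: zero contribution.
Everyone keeps their endowment and the group total is 6 × 19 = 114.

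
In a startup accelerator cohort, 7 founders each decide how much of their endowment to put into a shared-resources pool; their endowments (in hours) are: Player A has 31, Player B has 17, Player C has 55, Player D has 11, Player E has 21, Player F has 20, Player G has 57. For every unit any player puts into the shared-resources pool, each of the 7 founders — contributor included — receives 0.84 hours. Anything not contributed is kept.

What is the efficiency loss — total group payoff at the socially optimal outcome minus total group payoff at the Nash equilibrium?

The private return per contributed unit is 0.84 < 1 for everyone, so the Nash equilibrium is zero contribution and the group total is Σ E_j = 31 + 17 + 55 + 11 + 21 + 20 + 57 = 212.
Each contributed unit returns 5.880 to the group, so the social optimum is full contribution by everyone: group total = 5.880 × 212 = 1246.56.
Efficiency loss = (5.880 − 1) × 212 = 1034.56.

1034.56 hours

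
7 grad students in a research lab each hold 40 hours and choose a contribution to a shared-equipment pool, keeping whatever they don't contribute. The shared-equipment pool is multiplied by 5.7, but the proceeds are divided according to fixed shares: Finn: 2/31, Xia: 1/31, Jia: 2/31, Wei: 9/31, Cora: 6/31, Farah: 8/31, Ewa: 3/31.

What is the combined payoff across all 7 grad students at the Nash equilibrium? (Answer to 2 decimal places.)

844.00 hours

A player with share s gets back 5.7·s per unit contributed, so full contribution is dominant for anyone with s > 1/5.7 = 0.1754 and zero contribution is dominant for anyone below.
Wei, Cora and Farah clear that bar, contributing 40 each; the remaining 4 contribute 0. Total contributed: 120.
The shared-equipment pool pays out 5.7 × 120 = 684.00 in total (split across the unequal shares, but the aggregate is all that matters for the group sum).
The 4 free-riders keep 40 each, adding 160. Group total = 160 + 684.00 = 844.00.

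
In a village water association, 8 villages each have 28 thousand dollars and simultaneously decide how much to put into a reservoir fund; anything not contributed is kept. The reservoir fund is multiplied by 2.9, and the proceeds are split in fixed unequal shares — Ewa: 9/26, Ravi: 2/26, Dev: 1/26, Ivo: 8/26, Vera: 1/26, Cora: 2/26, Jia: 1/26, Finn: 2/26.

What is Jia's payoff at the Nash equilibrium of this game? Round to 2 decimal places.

31.12 thousand dollars

For player j, contributing a unit is worthwhile iff 2.9 × (j's share) ≥ 1, i.e. iff j's share is at least 0.3448.
Only Ewa (9/26) clears that bar, contributing 28; the remaining 7 contribute 0. Total contributed: 28.
Jia keeps 28 and receives 2.9 × 28 × 1/26 = 3.12 from the reservoir fund, for a payoff of 31.12.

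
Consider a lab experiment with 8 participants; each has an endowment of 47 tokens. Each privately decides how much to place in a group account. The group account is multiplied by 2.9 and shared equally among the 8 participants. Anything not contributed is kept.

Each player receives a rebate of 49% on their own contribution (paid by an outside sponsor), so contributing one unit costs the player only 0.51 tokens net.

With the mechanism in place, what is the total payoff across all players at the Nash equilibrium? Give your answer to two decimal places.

The effective private return is (2.9/8) / 0.51 = 0.7108, which is still under 1, so the mechanism doesn't change anyone's dominant strategy: zero contribution.
Everyone keeps their endowment and the group total is 8 × 47 = 376.

376.00 tokens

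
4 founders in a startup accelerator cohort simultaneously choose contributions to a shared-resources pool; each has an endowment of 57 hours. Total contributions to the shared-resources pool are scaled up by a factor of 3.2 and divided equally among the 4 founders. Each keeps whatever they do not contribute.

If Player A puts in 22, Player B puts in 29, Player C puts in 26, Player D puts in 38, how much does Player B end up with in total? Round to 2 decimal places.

Total contributed: 22 + 29 + 26 + 38 = 115.
Each receives 3.2 × 115 / 4 = 92.00 from the shared-resources pool.
Player B keeps 57 − 29 = 28, so Player B's payoff is 28 + 92.00 = 120.00.

120.00 hours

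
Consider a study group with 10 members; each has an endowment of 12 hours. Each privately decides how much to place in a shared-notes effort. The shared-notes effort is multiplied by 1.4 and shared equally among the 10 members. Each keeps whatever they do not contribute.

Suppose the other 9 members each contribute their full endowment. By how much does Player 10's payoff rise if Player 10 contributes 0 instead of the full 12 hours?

Switching from a contribution of 12 to 0 lets Player 10 keep an extra 12 hours, but lowers the shared-notes effort by 12, which costs Player 10 their own share of that drop: 1.4/10 × 12 = 1.68.
Net gain = 12 − 1.68 = 10.32. The private return per contributed unit (0.1400) is below 1, so free-riding is indeed the best response regardless of what the others do.

10.32 hours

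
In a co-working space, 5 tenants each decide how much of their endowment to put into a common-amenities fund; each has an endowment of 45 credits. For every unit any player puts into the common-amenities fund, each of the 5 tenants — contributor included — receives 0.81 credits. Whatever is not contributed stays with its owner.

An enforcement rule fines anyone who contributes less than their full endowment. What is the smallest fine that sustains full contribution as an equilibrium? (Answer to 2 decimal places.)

Given the others contribute fully, the best deviation is to contribute 0 (any partial contribution still incurs the fine and gives up units whose private return 0.81 is below 1).
Deviating from 45 to 0 saves 45 credits but forfeits the deviator's share of the drop in the common-amenities fund: 0.81 × 45 = 36.45.
So the deviation gain is 45 − 36.45 = 8.55, and the fine must be at least 8.55 credits to wipe it out.

8.55 credits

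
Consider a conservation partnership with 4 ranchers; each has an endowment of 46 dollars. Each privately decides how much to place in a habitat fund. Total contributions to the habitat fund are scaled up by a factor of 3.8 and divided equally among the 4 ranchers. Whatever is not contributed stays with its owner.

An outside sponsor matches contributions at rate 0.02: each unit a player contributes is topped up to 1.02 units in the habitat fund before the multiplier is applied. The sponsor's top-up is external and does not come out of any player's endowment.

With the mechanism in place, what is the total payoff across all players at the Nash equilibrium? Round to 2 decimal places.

Even with the mechanism, each unit contributed returns only 3.8 × 1.02 / 4 = 0.9690 per unit of net cost, so contributing nothing is still dominant.
At the Nash equilibrium no one contributes; group total payoff = 4 × 46 = 184.

184.00 dollars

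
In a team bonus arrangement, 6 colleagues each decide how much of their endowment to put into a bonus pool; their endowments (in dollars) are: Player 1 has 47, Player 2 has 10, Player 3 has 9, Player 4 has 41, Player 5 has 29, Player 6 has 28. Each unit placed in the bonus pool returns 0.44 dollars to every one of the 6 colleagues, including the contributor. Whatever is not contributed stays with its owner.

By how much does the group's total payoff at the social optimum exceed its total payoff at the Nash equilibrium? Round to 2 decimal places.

The private return per contributed unit is 0.44 < 1 for everyone, so the Nash equilibrium is zero contribution and the group total is Σ E_j = 47 + 10 + 9 + 41 + 29 + 28 = 164.
Each contributed unit returns 2.640 to the group, so the social optimum is full contribution by everyone: group total = 2.640 × 164 = 432.96.
Efficiency loss = (2.640 − 1) × 164 = 268.96.

268.96 dollars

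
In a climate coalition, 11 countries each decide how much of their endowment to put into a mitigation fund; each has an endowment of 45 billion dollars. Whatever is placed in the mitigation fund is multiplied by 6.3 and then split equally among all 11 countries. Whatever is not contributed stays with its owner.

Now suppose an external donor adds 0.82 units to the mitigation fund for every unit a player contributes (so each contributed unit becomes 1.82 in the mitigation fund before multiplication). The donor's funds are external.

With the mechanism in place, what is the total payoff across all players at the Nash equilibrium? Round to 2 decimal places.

With the mechanism, a contributed unit returns 6.3 × 1.82 / 11 = 1.0424 per unit of net cost to the contributor — now above 1 — so contributing fully is weakly dominant for every player.
At the Nash equilibrium everyone contributes 45. Group total payoff = 6.3 × 1.82 × 495 = 5675.67.

5675.67 billion dollars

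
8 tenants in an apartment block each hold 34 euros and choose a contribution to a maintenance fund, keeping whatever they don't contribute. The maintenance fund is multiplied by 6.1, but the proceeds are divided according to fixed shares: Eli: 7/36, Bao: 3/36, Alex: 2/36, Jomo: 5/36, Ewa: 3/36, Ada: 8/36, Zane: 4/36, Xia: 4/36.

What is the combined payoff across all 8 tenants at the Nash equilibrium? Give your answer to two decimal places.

Player j's private return per contributed unit is 6.1 × (j's share). Contributing is weakly dominant for j when that share is at least 1/6.1 = 0.1639, and contributing 0 is dominant otherwise.
The shares above 0.1639 belong to Eli and Ada, contributing 34 each; the remaining 6 contribute 0. Total contributed: 68.
The maintenance fund pays out 6.1 × 68 = 414.80 in total (split across the unequal shares, but the aggregate is all that matters for the group sum).
The 6 free-riders keep 34 each, adding 204. Group total = 204 + 414.80 = 618.80.

618.80 euros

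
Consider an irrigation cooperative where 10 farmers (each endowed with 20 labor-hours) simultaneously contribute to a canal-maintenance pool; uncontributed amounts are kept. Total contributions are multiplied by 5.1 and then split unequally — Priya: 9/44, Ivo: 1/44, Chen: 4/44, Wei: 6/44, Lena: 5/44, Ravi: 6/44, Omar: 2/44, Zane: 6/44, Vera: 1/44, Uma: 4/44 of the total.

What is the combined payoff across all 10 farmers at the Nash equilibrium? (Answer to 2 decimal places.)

Each unit j contributes comes back to j as 5.1 × (j's share), so j prefers to contribute only if that share exceeds 1/5.1 = 0.1961; otherwise keeping the unit dominates.
The only share above 0.1961 is Priya's 9/44, contributing 20; the remaining 9 contribute 0. Total contributed: 20.
The canal-maintenance pool pays out 5.1 × 20 = 102.00 in total (split across the unequal shares, but the aggregate is all that matters for the group sum).
The 9 free-riders keep 20 each, adding 180. Group total = 180 + 102.00 = 282.00.

282.00 labor-hours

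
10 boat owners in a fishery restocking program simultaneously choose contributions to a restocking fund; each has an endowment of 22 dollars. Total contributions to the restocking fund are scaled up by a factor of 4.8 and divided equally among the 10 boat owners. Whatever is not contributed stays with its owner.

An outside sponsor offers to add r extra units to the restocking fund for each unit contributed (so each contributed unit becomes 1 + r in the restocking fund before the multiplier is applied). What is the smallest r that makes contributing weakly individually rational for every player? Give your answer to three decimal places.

1.083

With matching at rate r, one contributed unit becomes (1 + r) in the restocking fund and returns 4.8 × (1 + r) / 10 to the contributor.
Setting this equal to 1: 1 + r = 10/4.8 = 2.0833.
So the minimum matching rate is r = 2.0833 − 1 = 1.083.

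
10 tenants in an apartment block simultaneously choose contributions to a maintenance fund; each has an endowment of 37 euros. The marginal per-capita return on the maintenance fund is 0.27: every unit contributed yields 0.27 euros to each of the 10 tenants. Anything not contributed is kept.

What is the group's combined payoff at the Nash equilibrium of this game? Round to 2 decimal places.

The private return per contributed unit is 0.27 < 1, so contributing 0 is dominant for every player. At the Nash equilibrium everyone keeps their 37, and the group total is 10 × 37 = 370.

370.00 euros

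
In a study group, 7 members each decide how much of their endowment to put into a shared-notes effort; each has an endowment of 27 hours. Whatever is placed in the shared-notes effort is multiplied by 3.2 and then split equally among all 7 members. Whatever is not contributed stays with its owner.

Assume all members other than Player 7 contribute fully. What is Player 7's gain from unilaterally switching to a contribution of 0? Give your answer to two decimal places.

Switching from a contribution of 27 to 0 lets Player 7 keep an extra 27 hours, but lowers the shared-notes effort by 27, which costs Player 7 their own share of that drop: 3.2/7 × 27 = 12.34.
Net gain = 27 − 12.34 = 14.66. The private return per contributed unit (0.4571) is below 1, so free-riding is indeed the best response regardless of what the others do.

14.66 hours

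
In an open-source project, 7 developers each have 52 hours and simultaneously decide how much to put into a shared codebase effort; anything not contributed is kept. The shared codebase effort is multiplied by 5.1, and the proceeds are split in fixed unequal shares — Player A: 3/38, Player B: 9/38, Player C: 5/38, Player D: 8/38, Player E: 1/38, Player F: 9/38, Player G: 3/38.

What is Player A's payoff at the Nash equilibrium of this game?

Player j's private return per contributed unit is 5.1 × (j's share). Contributing is weakly dominant for j when that share is at least 1/5.1 = 0.1961, and contributing 0 is dominant otherwise.
The shares above 0.1961 belong to Player B, Player D and Player F, contributing 52 each; the remaining 4 contribute 0. Total contributed: 156.
Player A keeps 52 and receives 5.1 × 156 × 3/38 = 62.81 from the shared codebase effort, for a payoff of 114.81.

114.81 hours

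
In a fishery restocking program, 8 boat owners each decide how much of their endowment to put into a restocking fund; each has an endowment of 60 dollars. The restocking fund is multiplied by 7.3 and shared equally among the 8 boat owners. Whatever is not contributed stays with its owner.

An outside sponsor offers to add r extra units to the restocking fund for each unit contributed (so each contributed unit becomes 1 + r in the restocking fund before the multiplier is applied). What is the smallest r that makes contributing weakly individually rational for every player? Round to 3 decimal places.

0.096

With matching at rate r, one contributed unit becomes (1 + r) in the restocking fund and returns 7.3 × (1 + r) / 8 to the contributor.
Setting this equal to 1: 1 + r = 8/7.3 = 1.0959.
So the minimum matching rate is r = 1.0959 − 1 = 0.096.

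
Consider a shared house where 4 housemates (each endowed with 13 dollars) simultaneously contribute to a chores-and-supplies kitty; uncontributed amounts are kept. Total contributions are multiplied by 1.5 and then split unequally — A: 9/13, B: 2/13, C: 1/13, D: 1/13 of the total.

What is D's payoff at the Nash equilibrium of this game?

Player j's private return per contributed unit is 1.5 × (j's share). Contributing is weakly dominant for j when that share is at least 1/1.5 = 0.6667, and contributing 0 is dominant otherwise.
A alone (share 9/13) is above the threshold, contributing 13; the remaining 3 contribute 0. Total contributed: 13.
D keeps 13 and receives 1.5 × 13 × 1/13 = 1.50 from the chores-and-supplies kitty, for a payoff of 14.50.

14.50 dollars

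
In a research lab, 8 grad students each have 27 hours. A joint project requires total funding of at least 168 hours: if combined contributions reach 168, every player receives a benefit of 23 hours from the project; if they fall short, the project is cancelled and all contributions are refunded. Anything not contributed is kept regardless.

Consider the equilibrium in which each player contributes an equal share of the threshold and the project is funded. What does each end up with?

29 hours

Equal share of the threshold: 168/8 = 21.
At this profile no one gains by cutting their contribution: any cut drops the total below 168, the project is cancelled, contributions are refunded, and the deviator ends with 27, which is less than 27 − 21 + 23 = 29. Contributing more than 21 just wastes the excess. So contributing exactly 21 is a best response.
Each player's payoff: 27 − 21 + 23 = 29.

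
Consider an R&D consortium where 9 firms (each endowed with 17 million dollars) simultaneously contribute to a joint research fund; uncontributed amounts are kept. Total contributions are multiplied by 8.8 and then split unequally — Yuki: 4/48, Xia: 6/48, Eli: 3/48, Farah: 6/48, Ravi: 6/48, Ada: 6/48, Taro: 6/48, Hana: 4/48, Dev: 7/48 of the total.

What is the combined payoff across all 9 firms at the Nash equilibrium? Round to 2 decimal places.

Player j's private return per contributed unit is 8.8 × (j's share). Contributing is weakly dominant for j when that share is at least 1/8.8 = 0.1136, and contributing 0 is dominant otherwise.
Xia, Farah, Ravi, Ada, Taro and Dev are above the threshold, contributing 17 each; the remaining 3 contribute 0. Total contributed: 102.
The joint research fund pays out 8.8 × 102 = 897.60 in total (split across the unequal shares, but the aggregate is all that matters for the group sum).
The 3 free-riders keep 17 each, adding 51. Group total = 51 + 897.60 = 948.60.

948.60 million dollars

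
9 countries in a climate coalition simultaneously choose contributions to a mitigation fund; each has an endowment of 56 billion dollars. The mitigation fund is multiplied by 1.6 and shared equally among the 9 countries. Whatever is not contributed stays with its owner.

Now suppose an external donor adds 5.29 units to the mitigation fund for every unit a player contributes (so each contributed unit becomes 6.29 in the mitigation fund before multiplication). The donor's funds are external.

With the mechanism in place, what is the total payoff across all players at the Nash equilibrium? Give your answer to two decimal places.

Under the mechanism each unit contributed yields 1.6 × 6.29 / 9 = 1.1182 back to its contributor per unit of net cost, which exceeds 1, making full contribution the dominant choice for everyone.
So the Nash equilibrium is full contribution by all 9; the group earns 1.6 × 6.29 × 504 = 5072.26.

5072.26 billion dollars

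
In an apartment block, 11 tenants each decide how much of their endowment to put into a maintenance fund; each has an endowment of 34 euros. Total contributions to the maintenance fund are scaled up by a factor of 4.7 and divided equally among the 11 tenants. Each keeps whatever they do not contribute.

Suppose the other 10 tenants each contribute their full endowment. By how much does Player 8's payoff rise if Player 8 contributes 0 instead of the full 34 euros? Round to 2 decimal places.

19.47 euros

Switching from a contribution of 34 to 0 lets Player 8 keep an extra 34 euros, but lowers the maintenance fund by 34, which costs Player 8 their own share of that drop: 4.7/11 × 34 = 14.53.
Net gain = 34 − 14.53 = 19.47. The private return per contributed unit (0.4273) is below 1, so free-riding is indeed the best response regardless of what the others do.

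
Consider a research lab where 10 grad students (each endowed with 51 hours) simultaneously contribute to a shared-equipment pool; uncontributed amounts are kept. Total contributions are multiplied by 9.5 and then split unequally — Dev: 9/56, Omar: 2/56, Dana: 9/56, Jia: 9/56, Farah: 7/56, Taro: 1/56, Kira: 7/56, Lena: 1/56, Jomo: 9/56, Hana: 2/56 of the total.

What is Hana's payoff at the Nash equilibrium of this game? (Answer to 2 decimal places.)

For player j, contributing a unit is worthwhile iff 9.5 × (j's share) ≥ 1, i.e. iff j's share is at least 0.1053.
Dev, Dana, Jia, Farah, Kira and Jomo clear that bar, contributing 51 each; the remaining 4 contribute 0. Total contributed: 306.
Hana keeps 51 and receives 9.5 × 306 × 2/56 = 103.82 from the shared-equipment pool, for a payoff of 154.82.

154.82 hours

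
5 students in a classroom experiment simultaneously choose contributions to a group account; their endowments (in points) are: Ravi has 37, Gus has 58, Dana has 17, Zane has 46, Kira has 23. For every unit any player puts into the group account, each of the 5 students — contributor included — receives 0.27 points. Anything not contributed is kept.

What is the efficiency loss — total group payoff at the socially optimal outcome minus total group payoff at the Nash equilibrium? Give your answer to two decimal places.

The private return per contributed unit is 0.27 < 1 for everyone, so the Nash equilibrium is zero contribution and the group total is Σ E_j = 37 + 58 + 17 + 46 + 23 = 181.
Each contributed unit returns 1.350 to the group, so the social optimum is full contribution by everyone: group total = 1.350 × 181 = 244.35.
Efficiency loss = (1.350 − 1) × 181 = 63.35.

63.35 points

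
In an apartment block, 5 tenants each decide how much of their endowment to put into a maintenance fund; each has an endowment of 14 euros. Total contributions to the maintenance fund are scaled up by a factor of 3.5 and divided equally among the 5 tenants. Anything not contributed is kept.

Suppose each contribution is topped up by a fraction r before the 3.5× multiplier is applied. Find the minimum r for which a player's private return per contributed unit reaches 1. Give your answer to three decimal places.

With matching at rate r, one contributed unit becomes (1 + r) in the maintenance fund and returns 3.5 × (1 + r) / 5 to the contributor.
Setting this equal to 1: 1 + r = 5/3.5 = 1.4286.
So the minimum matching rate is r = 1.4286 − 1 = 0.429.

0.429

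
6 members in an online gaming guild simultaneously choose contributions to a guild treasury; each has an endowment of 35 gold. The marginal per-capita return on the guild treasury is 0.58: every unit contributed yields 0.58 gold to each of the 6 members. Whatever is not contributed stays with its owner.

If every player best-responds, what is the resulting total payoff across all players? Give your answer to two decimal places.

210.00 gold

The private return per contributed unit is 0.58 < 1, so contributing 0 is dominant for every player. At the Nash equilibrium everyone keeps their 35, and the group total is 6 × 35 = 210.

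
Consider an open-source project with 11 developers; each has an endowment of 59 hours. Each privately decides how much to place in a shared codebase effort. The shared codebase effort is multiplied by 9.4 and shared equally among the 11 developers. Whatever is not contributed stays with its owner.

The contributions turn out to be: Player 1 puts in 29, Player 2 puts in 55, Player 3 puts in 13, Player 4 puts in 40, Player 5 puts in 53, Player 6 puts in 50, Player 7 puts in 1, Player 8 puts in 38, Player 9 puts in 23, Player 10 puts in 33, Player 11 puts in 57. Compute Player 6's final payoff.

Total contributed: 29 + 55 + 13 + 40 + 53 + 50 + 1 + 38 + 23 + 33 + 57 = 392.
Each receives 9.4 × 392 / 11 = 334.98 from the shared codebase effort.
Player 6 keeps 59 − 50 = 9, so Player 6's payoff is 9 + 334.98 = 343.98.

343.98 hours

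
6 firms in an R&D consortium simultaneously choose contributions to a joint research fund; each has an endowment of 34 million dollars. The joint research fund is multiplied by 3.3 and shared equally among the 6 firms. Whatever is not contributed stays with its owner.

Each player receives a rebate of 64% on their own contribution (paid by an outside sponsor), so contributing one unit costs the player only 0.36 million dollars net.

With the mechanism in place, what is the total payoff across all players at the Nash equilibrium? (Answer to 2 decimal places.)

The effective private return per unit is now (3.3/6) / 0.36 = 1.5278 > 1, so every player's dominant strategy flips to full contribution.
So the Nash equilibrium is full contribution by all 6; the group earns 6 × (34 × 0.64 + 3.3 × 34) = 803.76.

803.76 million dollars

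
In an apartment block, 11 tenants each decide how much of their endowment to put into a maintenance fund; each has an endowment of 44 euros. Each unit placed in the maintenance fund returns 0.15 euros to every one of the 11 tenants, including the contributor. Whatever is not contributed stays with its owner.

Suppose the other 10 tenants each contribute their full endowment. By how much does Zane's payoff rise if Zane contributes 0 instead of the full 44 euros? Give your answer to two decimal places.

37.40 euros

Switching from a contribution of 44 to 0 lets Zane keep an extra 44 euros, but lowers the maintenance fund by 44, which costs Zane their own share of that drop: 0.15 × 44 = 6.60.
Net gain = 44 − 6.60 = 37.40. The private return per contributed unit (0.15) is below 1, so free-riding is indeed the best response regardless of what the others do.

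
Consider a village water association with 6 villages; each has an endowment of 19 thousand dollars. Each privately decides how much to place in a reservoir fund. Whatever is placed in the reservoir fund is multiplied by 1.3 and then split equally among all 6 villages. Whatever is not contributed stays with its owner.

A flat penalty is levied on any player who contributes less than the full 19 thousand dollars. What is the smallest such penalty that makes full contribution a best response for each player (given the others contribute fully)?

14.88 thousand dollars

Given the others contribute fully, the best deviation is to contribute 0 (any partial contribution still incurs the fine and gives up units whose private return 0.2167 is below 1).
Deviating from 19 to 0 saves 19 thousand dollars but forfeits the deviator's share of the drop in the reservoir fund: 1.3/6 × 19 = 4.12.
So the deviation gain is 19 − 4.12 = 14.88, and the fine must be at least 14.88 thousand dollars to wipe it out.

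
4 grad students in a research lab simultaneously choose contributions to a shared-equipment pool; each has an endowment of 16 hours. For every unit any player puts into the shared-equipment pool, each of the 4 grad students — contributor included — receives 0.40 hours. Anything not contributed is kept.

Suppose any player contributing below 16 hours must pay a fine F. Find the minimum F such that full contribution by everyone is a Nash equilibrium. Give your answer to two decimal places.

Given the others contribute fully, the best deviation is to contribute 0 (any partial contribution still incurs the fine and gives up units whose private return 0.40 is below 1).
Deviating from 16 to 0 saves 16 hours but forfeits the deviator's share of the drop in the shared-equipment pool: 0.40 × 16 = 6.40.
So the deviation gain is 16 − 6.40 = 9.60, and the fine must be at least 9.60 hours to wipe it out.

9.60 hours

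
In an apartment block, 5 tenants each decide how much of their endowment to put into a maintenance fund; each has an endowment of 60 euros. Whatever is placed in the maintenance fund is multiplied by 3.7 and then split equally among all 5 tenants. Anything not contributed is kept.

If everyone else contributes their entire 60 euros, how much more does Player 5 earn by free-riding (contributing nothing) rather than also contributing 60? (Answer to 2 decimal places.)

Switching from a contribution of 60 to 0 lets Player 5 keep an extra 60 euros, but lowers the maintenance fund by 60, which costs Player 5 their own share of that drop: 3.7/5 × 60 = 44.40.
Net gain = 60 − 44.40 = 15.60. The private return per contributed unit (0.7400) is below 1, so free-riding is indeed the best response regardless of what the others do.

15.60 euros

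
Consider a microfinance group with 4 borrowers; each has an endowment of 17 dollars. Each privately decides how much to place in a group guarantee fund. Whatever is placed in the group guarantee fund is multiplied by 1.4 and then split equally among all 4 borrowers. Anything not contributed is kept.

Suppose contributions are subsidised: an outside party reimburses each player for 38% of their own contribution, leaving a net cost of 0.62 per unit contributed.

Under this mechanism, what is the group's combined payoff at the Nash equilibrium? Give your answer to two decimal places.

The effective private return is (1.4/4) / 0.62 = 0.5645, which is still under 1, so the mechanism doesn't change anyone's dominant strategy: zero contribution.
At the Nash equilibrium no one contributes; group total payoff = 4 × 17 = 68.

68.00 dollars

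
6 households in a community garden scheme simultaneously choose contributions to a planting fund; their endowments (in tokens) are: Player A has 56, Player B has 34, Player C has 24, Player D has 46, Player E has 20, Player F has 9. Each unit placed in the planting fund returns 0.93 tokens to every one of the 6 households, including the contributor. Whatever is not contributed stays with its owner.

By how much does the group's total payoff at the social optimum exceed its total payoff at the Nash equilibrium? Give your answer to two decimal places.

The private return per contributed unit is 0.93 < 1 for everyone, so the Nash equilibrium is zero contribution and the group total is Σ E_j = 56 + 34 + 24 + 46 + 20 + 9 = 189.
Each contributed unit returns 5.580 to the group, so the social optimum is full contribution by everyone: group total = 5.580 × 189 = 1054.62.
Efficiency loss = (5.580 − 1) × 189 = 865.62.

865.62 tokens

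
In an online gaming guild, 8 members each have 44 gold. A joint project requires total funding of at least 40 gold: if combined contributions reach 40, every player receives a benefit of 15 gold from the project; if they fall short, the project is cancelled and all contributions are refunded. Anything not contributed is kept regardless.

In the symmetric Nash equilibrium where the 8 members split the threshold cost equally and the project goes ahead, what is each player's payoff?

Equal share of the threshold: 40/8 = 5.
At this profile no one gains by cutting their contribution: any cut drops the total below 40, the project is cancelled, contributions are refunded, and the deviator ends with 44, which is less than 44 − 5 + 15 = 54. Contributing more than 5 just wastes the excess. So contributing exactly 5 is a best response.
Each player's payoff: 44 − 5 + 15 = 54.

54 gold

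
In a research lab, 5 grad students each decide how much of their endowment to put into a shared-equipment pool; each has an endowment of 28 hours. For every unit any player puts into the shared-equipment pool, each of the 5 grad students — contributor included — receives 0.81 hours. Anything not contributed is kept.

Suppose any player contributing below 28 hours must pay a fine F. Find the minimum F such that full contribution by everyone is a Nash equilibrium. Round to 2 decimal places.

Given the others contribute fully, the best deviation is to contribute 0 (any partial contribution still incurs the fine and gives up units whose private return 0.81 is below 1).
Deviating from 28 to 0 saves 28 hours but forfeits the deviator's share of the drop in the shared-equipment pool: 0.81 × 28 = 22.68.
So the deviation gain is 28 − 22.68 = 5.32, and the fine must be at least 5.32 hours to wipe it out.

5.32 hours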